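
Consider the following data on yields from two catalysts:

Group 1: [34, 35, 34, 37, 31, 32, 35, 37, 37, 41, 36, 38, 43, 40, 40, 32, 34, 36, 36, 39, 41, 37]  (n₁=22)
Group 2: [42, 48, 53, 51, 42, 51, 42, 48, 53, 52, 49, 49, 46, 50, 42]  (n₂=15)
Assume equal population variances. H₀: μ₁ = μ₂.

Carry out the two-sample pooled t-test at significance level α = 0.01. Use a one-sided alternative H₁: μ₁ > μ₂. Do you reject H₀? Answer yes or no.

x̄₁=36.591, s₁=3.172, n₁=22
x̄₂=47.867, s₂=4.121, n₂=15
s_p² = [21·3.172² + 14·4.121²]/35 = 12.8300
SE = √(s_p²·(1/22+1/15)) = 1.1994
t = (36.591−47.867)/1.1994 = -9.4013
df = 35
p-value (one-sided, H₁ greater) = 1.00000
At α=0.01: p ≥ α → fail to reject H₀

reject H₀: no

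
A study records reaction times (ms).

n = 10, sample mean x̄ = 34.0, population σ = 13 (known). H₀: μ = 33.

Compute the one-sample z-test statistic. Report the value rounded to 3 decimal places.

SE = σ/√n = 13/√10 = 4.1110
z = (x̄−μ₀)/SE = (34.0−33)/4.1110 = 0.2433

test statistic = 0.243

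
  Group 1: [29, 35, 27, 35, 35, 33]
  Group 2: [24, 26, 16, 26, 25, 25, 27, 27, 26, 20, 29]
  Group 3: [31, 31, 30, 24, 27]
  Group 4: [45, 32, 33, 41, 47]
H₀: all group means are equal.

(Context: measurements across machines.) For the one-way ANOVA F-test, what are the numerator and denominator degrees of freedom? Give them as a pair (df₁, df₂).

k = 4 groups, N = 27 total
df = (k−1, N−k) = (4−1, 27−4) = (3, 23)

degrees of freedom = [3, 23]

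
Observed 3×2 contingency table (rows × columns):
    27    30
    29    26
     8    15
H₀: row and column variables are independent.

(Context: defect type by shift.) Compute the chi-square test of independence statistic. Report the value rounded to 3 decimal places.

Row totals [57, 55, 23], col totals [64, 71], n=135
χ² = (27−27.02)²/27.02 + (30−29.98)²/29.98 + (29−26.07)²/26.07 + (26−28.93)²/28.93 + (8−10.90)²/10.90 + (15−12.10)²/12.10 = 2.0946
df = 2

test statistic = 2.095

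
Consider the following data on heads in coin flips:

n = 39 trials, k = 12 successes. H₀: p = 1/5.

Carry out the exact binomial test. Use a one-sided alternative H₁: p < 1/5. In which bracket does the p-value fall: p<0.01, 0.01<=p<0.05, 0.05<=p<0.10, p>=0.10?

Exact binomial: n=39, k=12, p₀=1/5=0.2000
P(X≤12) from Σ C(n,i)·p₀^i·(1−p₀)^(n−i)
p-value (one-sided, H₁ less) = 0.96450
→ bracket: p>=0.10

p-value bracket: p>=0.10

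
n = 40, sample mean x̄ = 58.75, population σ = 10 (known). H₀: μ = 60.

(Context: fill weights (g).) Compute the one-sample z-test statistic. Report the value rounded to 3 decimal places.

test statistic = -0.791

SE = σ/√n = 10/√40 = 1.5811
z = (x̄−μ₀)/SE = (58.75−60)/1.5811 = -0.7906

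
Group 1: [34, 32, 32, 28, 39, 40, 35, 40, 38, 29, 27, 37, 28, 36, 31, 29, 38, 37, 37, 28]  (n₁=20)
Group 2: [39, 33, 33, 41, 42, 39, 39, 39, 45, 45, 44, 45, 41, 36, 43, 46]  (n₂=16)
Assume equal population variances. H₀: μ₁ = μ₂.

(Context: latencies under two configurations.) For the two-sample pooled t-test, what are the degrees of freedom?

df = n₁ + n₂ − 2 = 20 + 16 − 2 = 34

degrees of freedom = 34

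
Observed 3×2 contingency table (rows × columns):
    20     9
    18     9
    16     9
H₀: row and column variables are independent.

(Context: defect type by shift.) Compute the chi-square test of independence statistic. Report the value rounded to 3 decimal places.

Row totals [29, 27, 25], col totals [54, 27], n=81
χ² = (20−19.33)²/19.33 + (9−9.67)²/9.67 + (18−18.00)²/18.00 + (9−9.00)²/9.00 + (16−16.67)²/16.67 + (9−8.33)²/8.33 = 0.1490
df = 2

test statistic = 0.149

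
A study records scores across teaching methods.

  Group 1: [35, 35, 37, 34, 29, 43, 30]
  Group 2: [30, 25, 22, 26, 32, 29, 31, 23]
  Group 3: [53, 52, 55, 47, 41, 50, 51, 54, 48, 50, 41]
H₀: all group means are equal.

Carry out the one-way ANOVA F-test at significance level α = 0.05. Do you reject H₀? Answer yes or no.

Group means [34.71, 27.25, 49.27], grand mean 38.577
SSB = Σnᵢ(x̄ᵢ−x̄)² = 2389.236; SSW = ΣΣ(x−x̄ᵢ)² = 453.110
MSB = 2389.236/2 = 1194.6179; MSW = 453.110/23 = 19.7005
F = MSB/MSW = 60.6391
df = (2, 23)
p-value (upper-tail) = 0.00000
At α=0.05: p < α → reject H₀

reject H₀: yes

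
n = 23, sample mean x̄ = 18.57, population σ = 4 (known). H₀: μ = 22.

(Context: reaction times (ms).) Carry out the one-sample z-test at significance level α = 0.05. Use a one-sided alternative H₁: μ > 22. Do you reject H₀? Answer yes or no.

SE = σ/√n = 4/√23 = 0.8341
z = (x̄−μ₀)/SE = (18.57−22)/0.8341 = -4.1124
p-value (one-sided, H₁ greater) = 0.99998
At α=0.05: p ≥ α → fail to reject H₀

reject H₀: no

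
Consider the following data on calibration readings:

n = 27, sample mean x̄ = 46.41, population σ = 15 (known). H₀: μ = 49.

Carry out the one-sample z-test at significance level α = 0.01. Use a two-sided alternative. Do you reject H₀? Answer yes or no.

reject H₀: no

SE = σ/√n = 15/√27 = 2.8868
z = (x̄−μ₀)/SE = (46.41−49)/2.8868 = -0.8972
p-value (two-sided) = 0.36961
At α=0.01: p ≥ α → fail to reject H₀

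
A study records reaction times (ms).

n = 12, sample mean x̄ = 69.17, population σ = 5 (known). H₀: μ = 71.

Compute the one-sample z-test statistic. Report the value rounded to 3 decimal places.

test statistic = -1.268

SE = σ/√n = 5/√12 = 1.4434
z = (x̄−μ₀)/SE = (69.17−71)/1.4434 = -1.2679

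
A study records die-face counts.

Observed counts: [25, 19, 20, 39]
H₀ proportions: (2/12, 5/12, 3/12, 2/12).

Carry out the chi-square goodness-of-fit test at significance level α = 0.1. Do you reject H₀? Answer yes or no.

n = 103; E_i = n·p_i = [17.17, 42.92, 25.75, 17.17]
χ² = (25−17.17)²/17.17 + (19−42.92)²/42.92 + (20−25.75)²/25.75 + (39−17.17)²/17.17 = 45.9553
df = 3
p-value (upper-tail) = 0.00000
At α=0.1: p < α → reject H₀

reject H₀: yes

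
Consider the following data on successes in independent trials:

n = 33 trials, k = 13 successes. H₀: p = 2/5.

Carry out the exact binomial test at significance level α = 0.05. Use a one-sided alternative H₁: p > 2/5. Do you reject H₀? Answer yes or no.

Exact binomial: n=33, k=13, p₀=2/5=0.4000
P(X≥13) from Σ C(n,i)·p₀^i·(1−p₀)^(n−i)
p-value (one-sided, H₁ greater) = 0.59359
At α=0.05: p ≥ α → fail to reject H₀

reject H₀: no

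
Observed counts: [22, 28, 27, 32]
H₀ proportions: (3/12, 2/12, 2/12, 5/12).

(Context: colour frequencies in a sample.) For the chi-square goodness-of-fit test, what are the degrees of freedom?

degrees of freedom = 3

df = k − 1 = 4 − 1 = 3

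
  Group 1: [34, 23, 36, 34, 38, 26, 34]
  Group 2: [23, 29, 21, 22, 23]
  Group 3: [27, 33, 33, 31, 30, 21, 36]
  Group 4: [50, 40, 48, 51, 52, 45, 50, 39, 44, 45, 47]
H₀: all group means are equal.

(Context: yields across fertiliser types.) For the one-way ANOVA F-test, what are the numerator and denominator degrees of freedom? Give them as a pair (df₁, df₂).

k = 4 groups, N = 30 total
df = (k−1, N−k) = (4−1, 30−4) = (3, 26)

degrees of freedom = [3, 26]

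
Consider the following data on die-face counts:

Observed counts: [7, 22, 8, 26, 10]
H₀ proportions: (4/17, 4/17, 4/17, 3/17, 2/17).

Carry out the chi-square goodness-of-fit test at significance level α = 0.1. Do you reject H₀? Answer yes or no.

n = 73; E_i = n·p_i = [17.18, 17.18, 17.18, 12.88, 8.59]
χ² = (7−17.18)²/17.18 + (22−17.18)²/17.18 + (8−17.18)²/17.18 + (26−12.88)²/12.88 + (10−8.59)²/8.59 = 25.8756
df = 4
p-value (upper-tail) = 0.00003
At α=0.1: p < α → reject H₀

reject H₀: yes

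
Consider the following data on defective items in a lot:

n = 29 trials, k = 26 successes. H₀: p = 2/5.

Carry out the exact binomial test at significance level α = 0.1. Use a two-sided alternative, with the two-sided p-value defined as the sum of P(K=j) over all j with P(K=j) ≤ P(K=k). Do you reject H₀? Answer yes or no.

Exact binomial: n=29, k=26, p₀=2/5=0.4000
P(X=j) = C(n,j)·p₀^j·(1−p₀)^(n−j); p = Σ P(X=j) over j with P(X=j) ≤ P(X=26)
p-value (two-sided) = 0.00000
At α=0.1: p < α → reject H₀

reject H₀: yes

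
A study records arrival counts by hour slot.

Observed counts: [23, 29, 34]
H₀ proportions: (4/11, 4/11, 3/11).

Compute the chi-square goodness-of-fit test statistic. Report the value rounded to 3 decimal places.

test statistic = 7.095

n = 86; E_i = n·p_i = [31.27, 31.27, 23.45]
χ² = (23−31.27)²/31.27 + (29−31.27)²/31.27 + (34−23.45)²/23.45 = 7.0950
df = 2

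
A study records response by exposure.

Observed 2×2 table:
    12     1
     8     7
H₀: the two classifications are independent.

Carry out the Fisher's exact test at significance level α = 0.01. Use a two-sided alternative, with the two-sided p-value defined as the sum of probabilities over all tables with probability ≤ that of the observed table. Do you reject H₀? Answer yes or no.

Margins: r₁=13, r₂=15, c₁=20, c₂=8, n=28
p_obs = C(13,12)·C(15,8)/C(28,20); sum pmf over tables with pmf ≤ p_obs
p-value (two-sided) = 0.03768
At α=0.01: p ≥ α → fail to reject H₀

reject H₀: no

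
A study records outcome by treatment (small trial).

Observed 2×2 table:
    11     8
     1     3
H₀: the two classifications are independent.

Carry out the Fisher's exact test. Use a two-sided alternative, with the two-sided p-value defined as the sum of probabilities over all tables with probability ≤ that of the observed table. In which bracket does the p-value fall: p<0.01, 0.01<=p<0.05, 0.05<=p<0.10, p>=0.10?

p-value bracket: p>=0.10

Margins: r₁=19, r₂=4, c₁=12, c₂=11, n=23
p_obs = C(19,11)·C(4,1)/C(23,12); sum pmf over tables with pmf ≤ p_obs
p-value (two-sided) = 0.31677
→ bracket: p>=0.10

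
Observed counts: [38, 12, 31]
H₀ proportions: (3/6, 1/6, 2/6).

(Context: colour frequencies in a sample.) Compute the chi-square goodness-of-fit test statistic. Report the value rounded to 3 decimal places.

n = 81; E_i = n·p_i = [40.50, 13.50, 27.00]
χ² = (38−40.50)²/40.50 + (12−13.50)²/13.50 + (31−27.00)²/27.00 = 0.9136
df = 2

test statistic = 0.914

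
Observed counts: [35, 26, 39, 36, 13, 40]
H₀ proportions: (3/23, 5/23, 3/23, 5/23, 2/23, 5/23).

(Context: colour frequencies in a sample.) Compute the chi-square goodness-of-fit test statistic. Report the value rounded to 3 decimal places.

test statistic = 19.610

n = 189; E_i = n·p_i = [24.65, 41.09, 24.65, 41.09, 16.43, 41.09]
χ² = (35−24.65)²/24.65 + (26−41.09)²/41.09 + (39−24.65)²/24.65 + (36−41.09)²/41.09 + (13−16.43)²/16.43 + (40−41.09)²/41.09 = 19.6104
df = 5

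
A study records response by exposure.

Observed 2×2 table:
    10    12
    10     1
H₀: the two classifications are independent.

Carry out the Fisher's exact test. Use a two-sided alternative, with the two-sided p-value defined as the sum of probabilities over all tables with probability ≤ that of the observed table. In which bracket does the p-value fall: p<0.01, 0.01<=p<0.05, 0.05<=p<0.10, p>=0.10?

p-value bracket: 0.01<=p<0.05

Margins: r₁=22, r₂=11, c₁=20, c₂=13, n=33
p_obs = C(22,10)·C(11,10)/C(33,20); sum pmf over tables with pmf ≤ p_obs
p-value (two-sided) = 0.02159
→ bracket: 0.01<=p<0.05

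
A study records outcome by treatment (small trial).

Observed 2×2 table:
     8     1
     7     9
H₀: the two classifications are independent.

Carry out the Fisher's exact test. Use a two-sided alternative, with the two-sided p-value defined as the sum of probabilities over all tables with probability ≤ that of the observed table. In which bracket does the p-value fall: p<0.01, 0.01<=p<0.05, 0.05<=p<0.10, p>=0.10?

p-value bracket: 0.01<=p<0.05

Margins: r₁=9, r₂=16, c₁=15, c₂=10, n=25
p_obs = C(9,8)·C(16,7)/C(25,15); sum pmf over tables with pmf ≤ p_obs
p-value (two-sided) = 0.04045
→ bracket: 0.01<=p<0.05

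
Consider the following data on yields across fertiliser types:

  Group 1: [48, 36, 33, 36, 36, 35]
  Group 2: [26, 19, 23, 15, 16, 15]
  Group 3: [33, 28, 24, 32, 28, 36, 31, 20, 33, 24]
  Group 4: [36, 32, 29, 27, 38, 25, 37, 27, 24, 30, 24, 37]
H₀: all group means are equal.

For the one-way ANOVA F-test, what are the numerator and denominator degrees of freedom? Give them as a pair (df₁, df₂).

k = 4 groups, N = 34 total
df = (k−1, N−k) = (4−1, 34−4) = (3, 30)

degrees of freedom = [3, 30]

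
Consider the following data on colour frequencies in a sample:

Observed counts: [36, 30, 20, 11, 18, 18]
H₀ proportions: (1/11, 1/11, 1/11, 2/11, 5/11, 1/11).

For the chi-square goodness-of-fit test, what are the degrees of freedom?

df = k − 1 = 6 − 1 = 5

degrees of freedom = 5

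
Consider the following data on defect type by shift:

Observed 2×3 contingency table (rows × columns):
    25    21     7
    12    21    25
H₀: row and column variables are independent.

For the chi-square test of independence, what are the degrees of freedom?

degrees of freedom = 2

df = (r−1)(c−1) = (2−1)·(3−1) = 2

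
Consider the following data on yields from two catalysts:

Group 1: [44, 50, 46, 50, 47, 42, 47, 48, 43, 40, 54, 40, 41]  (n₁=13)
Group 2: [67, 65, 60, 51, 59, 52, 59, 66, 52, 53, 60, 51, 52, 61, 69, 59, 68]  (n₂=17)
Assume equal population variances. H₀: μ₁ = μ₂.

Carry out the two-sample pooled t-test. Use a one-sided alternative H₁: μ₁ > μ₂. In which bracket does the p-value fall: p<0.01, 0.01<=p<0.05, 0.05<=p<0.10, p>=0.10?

p-value bracket: p>=0.10

x̄₁=45.538, s₁=4.332, n₁=13
x̄₂=59.059, s₂=6.359, n₂=17
s_p² = [12·4.332² + 16·6.359²]/28 = 31.1490
SE = √(s_p²·(1/13+1/17)) = 2.0563
t = (45.538−59.059)/2.0563 = -6.5751
df = 28
p-value (one-sided, H₁ greater) = 1.00000
→ bracket: p>=0.10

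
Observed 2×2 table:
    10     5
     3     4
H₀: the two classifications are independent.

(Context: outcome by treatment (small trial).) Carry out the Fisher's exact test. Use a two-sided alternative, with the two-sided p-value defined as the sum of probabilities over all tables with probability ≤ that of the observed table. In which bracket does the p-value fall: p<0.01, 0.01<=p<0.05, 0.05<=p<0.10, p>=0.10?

p-value bracket: p>=0.10

Margins: r₁=15, r₂=7, c₁=13, c₂=9, n=22
p_obs = C(15,10)·C(7,3)/C(22,13); sum pmf over tables with pmf ≤ p_obs
p-value (two-sided) = 0.37616
→ bracket: p>=0.10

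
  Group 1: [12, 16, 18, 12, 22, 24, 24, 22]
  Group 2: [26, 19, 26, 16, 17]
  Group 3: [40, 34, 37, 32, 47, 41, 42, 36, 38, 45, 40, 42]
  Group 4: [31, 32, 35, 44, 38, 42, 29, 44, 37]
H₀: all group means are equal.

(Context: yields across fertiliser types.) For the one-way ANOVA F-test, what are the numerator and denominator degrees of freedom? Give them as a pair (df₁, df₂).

k = 4 groups, N = 34 total
df = (k−1, N−k) = (4−1, 34−4) = (3, 30)

degrees of freedom = [3, 30]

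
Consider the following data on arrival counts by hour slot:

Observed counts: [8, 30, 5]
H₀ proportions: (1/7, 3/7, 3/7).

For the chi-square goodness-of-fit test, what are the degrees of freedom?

df = k − 1 = 3 − 1 = 2

degrees of freedom = 2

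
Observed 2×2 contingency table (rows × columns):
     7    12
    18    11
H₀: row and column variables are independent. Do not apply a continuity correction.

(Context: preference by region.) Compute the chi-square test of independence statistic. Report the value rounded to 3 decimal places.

test statistic = 2.927

Row totals [19, 29], col totals [25, 23], n=48
χ² = (7−9.90)²/9.90 + (12−9.10)²/9.10 + (18−15.10)²/15.10 + (11−13.90)²/13.90 = 2.9272
df = 1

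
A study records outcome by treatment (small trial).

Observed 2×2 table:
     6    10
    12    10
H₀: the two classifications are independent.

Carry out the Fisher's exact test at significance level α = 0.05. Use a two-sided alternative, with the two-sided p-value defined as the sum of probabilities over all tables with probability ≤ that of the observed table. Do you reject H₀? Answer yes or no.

Margins: r₁=16, r₂=22, c₁=18, c₂=20, n=38
p_obs = C(16,6)·C(22,12)/C(38,18); sum pmf over tables with pmf ≤ p_obs
p-value (two-sided) = 0.34234
At α=0.05: p ≥ α → fail to reject H₀

reject H₀: no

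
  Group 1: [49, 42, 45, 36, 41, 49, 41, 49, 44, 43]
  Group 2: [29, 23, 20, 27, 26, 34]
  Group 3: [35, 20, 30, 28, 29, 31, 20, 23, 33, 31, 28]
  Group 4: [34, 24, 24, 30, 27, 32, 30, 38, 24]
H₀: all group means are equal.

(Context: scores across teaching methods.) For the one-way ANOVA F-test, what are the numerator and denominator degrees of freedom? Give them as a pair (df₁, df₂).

k = 4 groups, N = 36 total
df = (k−1, N−k) = (4−1, 36−4) = (3, 32)

degrees of freedom = [3, 32]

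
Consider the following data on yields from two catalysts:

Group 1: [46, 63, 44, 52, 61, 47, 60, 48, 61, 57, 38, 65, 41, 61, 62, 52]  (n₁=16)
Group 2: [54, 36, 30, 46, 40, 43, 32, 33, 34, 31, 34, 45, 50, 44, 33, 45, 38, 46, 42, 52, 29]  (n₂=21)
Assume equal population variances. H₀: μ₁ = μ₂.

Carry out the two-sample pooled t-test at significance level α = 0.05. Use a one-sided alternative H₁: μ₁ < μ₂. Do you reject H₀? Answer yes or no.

reject H₀: no

x̄₁=53.625, s₁=8.709, n₁=16
x̄₂=39.857, s₂=7.572, n₂=21
s_p² = [15·8.709² + 20·7.572²]/35 = 65.2663
SE = √(s_p²·(1/16+1/21)) = 2.6809
t = (53.625−39.857)/2.6809 = 5.1356
df = 35
p-value (one-sided, H₁ less) = 0.99999
At α=0.05: p ≥ α → fail to reject H₀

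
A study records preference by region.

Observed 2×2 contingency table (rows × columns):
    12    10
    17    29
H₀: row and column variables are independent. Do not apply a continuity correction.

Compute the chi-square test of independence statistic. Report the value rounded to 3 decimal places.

test statistic = 1.882

Row totals [22, 46], col totals [29, 39], n=68
χ² = (12−9.38)²/9.38 + (10−12.62)²/12.62 + (17−19.62)²/19.62 + (29−26.38)²/26.38 = 1.8824
df = 1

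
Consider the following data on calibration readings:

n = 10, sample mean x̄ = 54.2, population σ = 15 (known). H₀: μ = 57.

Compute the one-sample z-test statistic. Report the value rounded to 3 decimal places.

SE = σ/√n = 15/√10 = 4.7434
z = (x̄−μ₀)/SE = (54.2−57)/4.7434 = -0.5903

test statistic = -0.590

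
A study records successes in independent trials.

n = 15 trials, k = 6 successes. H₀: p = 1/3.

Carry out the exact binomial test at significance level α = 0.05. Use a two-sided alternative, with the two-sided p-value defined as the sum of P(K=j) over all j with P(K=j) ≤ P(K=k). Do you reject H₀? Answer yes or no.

Exact binomial: n=15, k=6, p₀=1/3=0.3333
P(X=j) = C(n,j)·p₀^j·(1−p₀)^(n−j); p = Σ P(X=j) over j with P(X=j) ≤ P(X=6)
p-value (two-sided) = 0.59087
At α=0.05: p ≥ α → fail to reject H₀

reject H₀: no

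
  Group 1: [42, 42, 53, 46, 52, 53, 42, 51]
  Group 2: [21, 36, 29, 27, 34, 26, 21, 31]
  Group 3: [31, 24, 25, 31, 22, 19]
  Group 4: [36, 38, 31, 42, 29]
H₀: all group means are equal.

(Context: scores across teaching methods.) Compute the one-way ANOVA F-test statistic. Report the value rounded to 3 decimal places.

test statistic = 27.023

Group means [47.62, 28.12, 25.33, 35.20], grand mean 34.593
SSB = Σnᵢ(x̄ᵢ−x̄)² = 2209.635; SSW = ΣΣ(x−x̄ᵢ)² = 626.883
MSB = 2209.635/3 = 736.5451; MSW = 626.883/23 = 27.2558
F = MSB/MSW = 27.0234
df = (3, 23)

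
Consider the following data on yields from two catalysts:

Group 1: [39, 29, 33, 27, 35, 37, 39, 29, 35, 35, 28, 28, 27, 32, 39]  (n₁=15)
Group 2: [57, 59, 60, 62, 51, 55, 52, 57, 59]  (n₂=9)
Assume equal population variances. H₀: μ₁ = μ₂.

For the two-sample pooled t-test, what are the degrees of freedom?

degrees of freedom = 22

df = n₁ + n₂ − 2 = 15 + 9 − 2 = 22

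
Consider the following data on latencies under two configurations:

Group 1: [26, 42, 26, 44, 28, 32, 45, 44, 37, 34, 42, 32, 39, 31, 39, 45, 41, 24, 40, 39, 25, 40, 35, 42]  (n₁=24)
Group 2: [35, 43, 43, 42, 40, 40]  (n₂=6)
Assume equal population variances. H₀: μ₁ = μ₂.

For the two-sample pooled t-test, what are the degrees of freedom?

degrees of freedom = 28

df = n₁ + n₂ − 2 = 24 + 6 − 2 = 28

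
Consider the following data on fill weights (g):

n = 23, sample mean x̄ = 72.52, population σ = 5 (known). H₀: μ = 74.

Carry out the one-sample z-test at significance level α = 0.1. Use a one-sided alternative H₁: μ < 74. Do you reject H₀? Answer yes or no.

SE = σ/√n = 5/√23 = 1.0426
z = (x̄−μ₀)/SE = (72.52−74)/1.0426 = -1.4196
p-value (one-sided, H₁ less) = 0.07787
At α=0.1: p < α → reject H₀

reject H₀: yes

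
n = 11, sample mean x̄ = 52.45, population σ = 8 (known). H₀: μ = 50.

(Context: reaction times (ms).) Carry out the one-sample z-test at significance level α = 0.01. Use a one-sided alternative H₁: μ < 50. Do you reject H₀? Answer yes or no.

reject H₀: no

SE = σ/√n = 8/√11 = 2.4121
z = (x̄−μ₀)/SE = (52.45−50)/2.4121 = 1.0157
p-value (one-sided, H₁ less) = 0.84512
At α=0.01: p ≥ α → fail to reject H₀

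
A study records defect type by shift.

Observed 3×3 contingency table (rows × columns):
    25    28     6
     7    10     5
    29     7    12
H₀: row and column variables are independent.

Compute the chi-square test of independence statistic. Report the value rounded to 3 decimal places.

Row totals [59, 22, 48], col totals [61, 45, 23], n=129
χ² = (25−27.90)²/27.90 + (28−20.58)²/20.58 + (6−10.52)²/10.52 + (7−10.40)²/10.40 + (10−7.67)²/7.67 + (5−3.92)²/3.92 + (29−22.70)²/22.70 + (7−16.74)²/16.74 + (12−8.56)²/8.56 = 15.8357
df = 4

test statistic = 15.836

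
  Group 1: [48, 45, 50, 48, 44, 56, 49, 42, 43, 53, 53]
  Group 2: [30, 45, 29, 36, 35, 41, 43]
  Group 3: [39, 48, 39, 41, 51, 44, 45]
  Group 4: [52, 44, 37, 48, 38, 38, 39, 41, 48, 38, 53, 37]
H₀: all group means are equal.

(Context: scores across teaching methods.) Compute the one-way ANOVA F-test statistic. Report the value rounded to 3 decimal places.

test statistic = 6.339

Group means [48.27, 37.00, 43.86, 42.75], grand mean 43.514
SSB = Σnᵢ(x̄ᵢ−x̄)² = 553.954; SSW = ΣΣ(x−x̄ᵢ)² = 961.289
MSB = 553.954/3 = 184.6514; MSW = 961.289/33 = 29.1300
F = MSB/MSW = 6.3389
df = (3, 33)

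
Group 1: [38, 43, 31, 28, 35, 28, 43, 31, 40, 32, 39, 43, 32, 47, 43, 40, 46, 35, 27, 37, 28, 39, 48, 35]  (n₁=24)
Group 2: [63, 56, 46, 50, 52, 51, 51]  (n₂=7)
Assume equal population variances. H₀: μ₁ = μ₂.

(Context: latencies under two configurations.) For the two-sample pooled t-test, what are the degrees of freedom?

degrees of freedom = 29

df = n₁ + n₂ − 2 = 24 + 7 − 2 = 29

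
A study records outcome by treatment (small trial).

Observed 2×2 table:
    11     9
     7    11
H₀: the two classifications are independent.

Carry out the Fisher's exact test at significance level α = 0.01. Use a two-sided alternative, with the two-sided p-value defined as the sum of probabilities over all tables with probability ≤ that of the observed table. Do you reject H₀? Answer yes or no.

reject H₀: no

Margins: r₁=20, r₂=18, c₁=18, c₂=20, n=38
p_obs = C(20,11)·C(18,7)/C(38,18); sum pmf over tables with pmf ≤ p_obs
p-value (two-sided) = 0.35187
At α=0.01: p ≥ α → fail to reject H₀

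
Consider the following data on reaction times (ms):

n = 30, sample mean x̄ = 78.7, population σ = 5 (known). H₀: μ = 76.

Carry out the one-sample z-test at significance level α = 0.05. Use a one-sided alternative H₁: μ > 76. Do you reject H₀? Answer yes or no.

SE = σ/√n = 5/√30 = 0.9129
z = (x̄−μ₀)/SE = (78.7−76)/0.9129 = 2.9577
p-value (one-sided, H₁ greater) = 0.00155
At α=0.05: p < α → reject H₀

reject H₀: yes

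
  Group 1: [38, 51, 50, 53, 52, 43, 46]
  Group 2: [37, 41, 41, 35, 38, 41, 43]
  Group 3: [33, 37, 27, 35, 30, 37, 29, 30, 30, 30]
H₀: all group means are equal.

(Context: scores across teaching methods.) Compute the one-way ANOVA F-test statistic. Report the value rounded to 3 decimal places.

test statistic = 31.918

Group means [47.57, 39.43, 31.80], grand mean 38.625
SSB = Σnᵢ(x̄ᵢ−x̄)² = 1030.596; SSW = ΣΣ(x−x̄ᵢ)² = 339.029
MSB = 1030.596/2 = 515.2982; MSW = 339.029/21 = 16.1442
F = MSB/MSW = 31.9184
df = (2, 21)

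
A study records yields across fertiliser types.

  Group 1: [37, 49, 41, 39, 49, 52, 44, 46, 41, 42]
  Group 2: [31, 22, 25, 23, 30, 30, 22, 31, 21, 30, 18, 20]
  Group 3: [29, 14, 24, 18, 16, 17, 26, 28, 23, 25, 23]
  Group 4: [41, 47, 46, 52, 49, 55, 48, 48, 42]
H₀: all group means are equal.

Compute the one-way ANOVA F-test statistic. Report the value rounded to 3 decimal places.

Group means [44.00, 25.25, 22.09, 47.56], grand mean 33.667
SSB = Σnᵢ(x̄ᵢ−x̄)² = 5127.952; SSW = ΣΣ(x−x̄ᵢ)² = 883.381
MSB = 5127.952/3 = 1709.3173; MSW = 883.381/38 = 23.2469
F = MSB/MSW = 73.5289
df = (3, 38)

test statistic = 73.529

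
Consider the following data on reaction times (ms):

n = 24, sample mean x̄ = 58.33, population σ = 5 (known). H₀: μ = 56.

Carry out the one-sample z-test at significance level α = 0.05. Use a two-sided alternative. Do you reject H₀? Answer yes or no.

reject H₀: yes

SE = σ/√n = 5/√24 = 1.0206
z = (x̄−μ₀)/SE = (58.33−56)/1.0206 = 2.2829
p-value (two-sided) = 0.02243
At α=0.05: p < α → reject H₀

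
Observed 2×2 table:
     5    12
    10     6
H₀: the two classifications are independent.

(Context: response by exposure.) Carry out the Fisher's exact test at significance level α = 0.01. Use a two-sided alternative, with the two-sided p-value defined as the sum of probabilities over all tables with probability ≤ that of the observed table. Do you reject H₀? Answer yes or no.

reject H₀: no

Margins: r₁=17, r₂=16, c₁=15, c₂=18, n=33
p_obs = C(17,5)·C(16,10)/C(33,15); sum pmf over tables with pmf ≤ p_obs
p-value (two-sided) = 0.08441
At α=0.01: p ≥ α → fail to reject H₀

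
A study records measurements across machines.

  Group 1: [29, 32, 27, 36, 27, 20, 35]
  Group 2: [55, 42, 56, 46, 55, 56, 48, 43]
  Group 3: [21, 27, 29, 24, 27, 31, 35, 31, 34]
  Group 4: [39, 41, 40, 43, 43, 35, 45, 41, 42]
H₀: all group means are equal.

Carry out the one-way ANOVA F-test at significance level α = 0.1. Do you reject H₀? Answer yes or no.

Group means [29.43, 50.12, 28.78, 41.00], grand mean 37.424
SSB = Σnᵢ(x̄ᵢ−x̄)² = 2525.916; SSW = ΣΣ(x−x̄ᵢ)² = 668.145
MSB = 2525.916/3 = 841.9719; MSW = 668.145/29 = 23.0395
F = MSB/MSW = 36.5447
df = (3, 29)
p-value (upper-tail) = 0.00000
At α=0.1: p < α → reject H₀

reject H₀: yes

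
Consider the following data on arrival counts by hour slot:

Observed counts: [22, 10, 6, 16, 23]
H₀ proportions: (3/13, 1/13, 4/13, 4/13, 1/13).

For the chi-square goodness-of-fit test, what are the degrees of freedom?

degrees of freedom = 4

df = k − 1 = 5 − 1 = 4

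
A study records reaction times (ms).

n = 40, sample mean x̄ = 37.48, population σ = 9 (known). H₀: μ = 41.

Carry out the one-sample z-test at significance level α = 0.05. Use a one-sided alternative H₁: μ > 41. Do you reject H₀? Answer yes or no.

SE = σ/√n = 9/√40 = 1.4230
z = (x̄−μ₀)/SE = (37.48−41)/1.4230 = -2.4736
p-value (one-sided, H₁ greater) = 0.99331
At α=0.05: p ≥ α → fail to reject H₀

reject H₀: no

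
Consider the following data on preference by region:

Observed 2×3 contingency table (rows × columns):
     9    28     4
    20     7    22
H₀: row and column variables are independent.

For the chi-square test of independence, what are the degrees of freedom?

df = (r−1)(c−1) = (2−1)·(3−1) = 2

degrees of freedom = 2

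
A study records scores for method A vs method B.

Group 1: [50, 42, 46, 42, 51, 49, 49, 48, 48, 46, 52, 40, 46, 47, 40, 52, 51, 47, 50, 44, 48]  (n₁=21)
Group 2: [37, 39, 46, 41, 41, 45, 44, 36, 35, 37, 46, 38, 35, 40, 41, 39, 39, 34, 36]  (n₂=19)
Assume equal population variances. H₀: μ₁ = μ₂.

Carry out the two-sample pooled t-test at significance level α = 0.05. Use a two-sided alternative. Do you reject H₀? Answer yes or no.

reject H₀: yes

x̄₁=47.048, s₁=3.681, n₁=21
x̄₂=39.421, s₂=3.746, n₂=19
s_p² = [20·3.681² + 18·3.746²]/38 = 13.7785
SE = √(s_p²·(1/21+1/19)) = 1.1753
t = (47.048−39.421)/1.1753 = 6.4891
df = 38
p-value (two-sided) = 0.00000
At α=0.05: p < α → reject H₀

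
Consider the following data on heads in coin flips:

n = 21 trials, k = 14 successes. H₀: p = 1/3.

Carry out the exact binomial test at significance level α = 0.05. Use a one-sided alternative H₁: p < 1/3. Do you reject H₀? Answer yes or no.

reject H₀: no

Exact binomial: n=21, k=14, p₀=1/3=0.3333
P(X≤14) from Σ C(n,i)·p₀^i·(1−p₀)^(n−i)
p-value (one-sided, H₁ less) = 0.99960
At α=0.05: p ≥ α → fail to reject H₀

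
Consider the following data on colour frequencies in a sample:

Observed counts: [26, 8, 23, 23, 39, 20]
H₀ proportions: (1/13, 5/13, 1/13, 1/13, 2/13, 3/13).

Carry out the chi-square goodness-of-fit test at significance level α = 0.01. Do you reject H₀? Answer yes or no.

n = 139; E_i = n·p_i = [10.69, 53.46, 10.69, 10.69, 21.38, 32.08]
χ² = (26−10.69)²/10.69 + (8−53.46)²/53.46 + (23−10.69)²/10.69 + (23−10.69)²/10.69 + (39−21.38)²/21.38 + (20−32.08)²/32.08 = 107.9657
df = 5
p-value (upper-tail) = 0.00000
At α=0.01: p < α → reject H₀

reject H₀: yes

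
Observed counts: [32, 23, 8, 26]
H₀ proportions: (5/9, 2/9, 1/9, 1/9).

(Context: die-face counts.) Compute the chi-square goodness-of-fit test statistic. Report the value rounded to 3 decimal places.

test statistic = 33.289

n = 89; E_i = n·p_i = [49.44, 19.78, 9.89, 9.89]
χ² = (32−49.44)²/49.44 + (23−19.78)²/19.78 + (8−9.89)²/9.89 + (26−9.89)²/9.89 = 33.2888
df = 3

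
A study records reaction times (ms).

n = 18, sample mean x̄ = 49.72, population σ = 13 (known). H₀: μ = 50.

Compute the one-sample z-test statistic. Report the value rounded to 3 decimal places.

SE = σ/√n = 13/√18 = 3.0641
z = (x̄−μ₀)/SE = (49.72−50)/3.0641 = -0.0914

test statistic = -0.091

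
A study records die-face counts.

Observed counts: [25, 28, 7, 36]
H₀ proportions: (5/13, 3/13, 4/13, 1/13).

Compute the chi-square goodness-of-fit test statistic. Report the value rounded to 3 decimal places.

test statistic = 133.475

n = 96; E_i = n·p_i = [36.92, 22.15, 29.54, 7.38]
χ² = (25−36.92)²/36.92 + (28−22.15)²/22.15 + (7−29.54)²/29.54 + (36−7.38)²/7.38 = 133.4748
df = 3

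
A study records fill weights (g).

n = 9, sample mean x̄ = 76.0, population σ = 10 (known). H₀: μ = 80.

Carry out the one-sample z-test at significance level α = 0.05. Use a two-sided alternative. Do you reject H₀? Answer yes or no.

reject H₀: no

SE = σ/√n = 10/√9 = 3.3333
z = (x̄−μ₀)/SE = (76.0−80)/3.3333 = -1.2000
p-value (two-sided) = 0.23014
At α=0.05: p ≥ α → fail to reject H₀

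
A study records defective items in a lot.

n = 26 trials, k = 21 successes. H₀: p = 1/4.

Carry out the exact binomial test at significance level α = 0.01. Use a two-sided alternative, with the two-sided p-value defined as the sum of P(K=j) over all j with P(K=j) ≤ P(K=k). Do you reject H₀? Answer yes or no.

reject H₀: yes

Exact binomial: n=26, k=21, p₀=1/4=0.2500
P(X=j) = C(n,j)·p₀^j·(1−p₀)^(n−j); p = Σ P(X=j) over j with P(X=j) ≤ P(X=21)
p-value (two-sided) = 0.00000
At α=0.01: p < α → reject H₀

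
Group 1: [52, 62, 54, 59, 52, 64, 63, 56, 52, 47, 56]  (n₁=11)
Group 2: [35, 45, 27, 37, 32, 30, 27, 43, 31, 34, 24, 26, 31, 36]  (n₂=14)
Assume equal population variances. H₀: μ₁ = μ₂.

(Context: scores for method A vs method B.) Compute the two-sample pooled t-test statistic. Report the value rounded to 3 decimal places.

x̄₁=56.091, s₁=5.394, n₁=11
x̄₂=32.714, s₂=6.157, n₂=14
s_p² = [10·5.394² + 13·6.157²]/23 = 34.0768
SE = √(s_p²·(1/11+1/14)) = 2.3520
t = (56.091−32.714)/2.3520 = 9.9390
df = 23

test statistic = 9.939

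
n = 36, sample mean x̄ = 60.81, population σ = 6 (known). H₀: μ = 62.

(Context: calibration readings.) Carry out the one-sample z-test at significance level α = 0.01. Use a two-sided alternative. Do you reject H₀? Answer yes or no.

reject H₀: no

SE = σ/√n = 6/√36 = 1.0000
z = (x̄−μ₀)/SE = (60.81−62)/1.0000 = -1.1900
p-value (two-sided) = 0.23405
At α=0.01: p ≥ α → fail to reject H₀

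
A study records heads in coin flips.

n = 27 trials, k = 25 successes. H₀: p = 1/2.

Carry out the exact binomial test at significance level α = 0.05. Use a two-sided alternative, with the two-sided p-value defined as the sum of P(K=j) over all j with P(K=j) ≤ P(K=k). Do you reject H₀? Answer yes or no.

Exact binomial: n=27, k=25, p₀=1/2=0.5000
P(X=j) = C(n,j)·p₀^j·(1−p₀)^(n−j); p = Σ P(X=j) over j with P(X=j) ≤ P(X=25)
p-value (two-sided) = 0.00001
At α=0.05: p < α → reject H₀

reject H₀: yes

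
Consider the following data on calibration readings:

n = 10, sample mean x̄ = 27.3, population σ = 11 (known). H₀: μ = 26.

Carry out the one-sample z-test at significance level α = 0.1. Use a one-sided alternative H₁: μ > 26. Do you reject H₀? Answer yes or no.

SE = σ/√n = 11/√10 = 3.4785
z = (x̄−μ₀)/SE = (27.3−26)/3.4785 = 0.3737
p-value (one-sided, H₁ greater) = 0.35430
At α=0.1: p ≥ α → fail to reject H₀

reject H₀: no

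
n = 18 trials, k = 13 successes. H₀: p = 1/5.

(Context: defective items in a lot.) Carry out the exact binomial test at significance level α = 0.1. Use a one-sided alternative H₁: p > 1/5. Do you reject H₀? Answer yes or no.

Exact binomial: n=18, k=13, p₀=1/5=0.2000
P(X≥13) from Σ C(n,i)·p₀^i·(1−p₀)^(n−i)
p-value (one-sided, H₁ greater) = 0.00000
At α=0.1: p < α → reject H₀

reject H₀: yes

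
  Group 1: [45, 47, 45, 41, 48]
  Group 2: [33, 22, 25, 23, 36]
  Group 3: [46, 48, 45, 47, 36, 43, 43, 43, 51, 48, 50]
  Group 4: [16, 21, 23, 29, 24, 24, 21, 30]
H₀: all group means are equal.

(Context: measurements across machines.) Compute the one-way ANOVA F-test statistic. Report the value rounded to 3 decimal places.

test statistic = 49.404

Group means [45.20, 27.80, 45.45, 23.50], grand mean 36.310
SSB = Σnᵢ(x̄ᵢ−x̄)² = 2989.880; SSW = ΣΣ(x−x̄ᵢ)² = 504.327
MSB = 2989.880/3 = 996.6265; MSW = 504.327/25 = 20.1731
F = MSB/MSW = 49.4038
df = (3, 25)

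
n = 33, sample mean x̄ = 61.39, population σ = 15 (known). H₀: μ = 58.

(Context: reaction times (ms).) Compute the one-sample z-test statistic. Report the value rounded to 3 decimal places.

test statistic = 1.298

SE = σ/√n = 15/√33 = 2.6112
z = (x̄−μ₀)/SE = (61.39−58)/2.6112 = 1.2983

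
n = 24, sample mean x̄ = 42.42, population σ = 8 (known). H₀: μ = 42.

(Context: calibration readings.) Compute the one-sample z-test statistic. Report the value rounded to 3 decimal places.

SE = σ/√n = 8/√24 = 1.6330
z = (x̄−μ₀)/SE = (42.42−42)/1.6330 = 0.2572

test statistic = 0.257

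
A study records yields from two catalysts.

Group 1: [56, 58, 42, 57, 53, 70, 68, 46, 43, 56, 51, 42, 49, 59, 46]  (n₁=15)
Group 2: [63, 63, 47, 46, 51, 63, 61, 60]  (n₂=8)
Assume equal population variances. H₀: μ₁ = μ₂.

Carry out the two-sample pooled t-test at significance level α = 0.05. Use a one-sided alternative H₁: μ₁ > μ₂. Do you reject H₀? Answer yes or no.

reject H₀: no

x̄₁=53.067, s₁=8.738, n₁=15
x̄₂=56.750, s₂=7.459, n₂=8
s_p² = [14·8.738² + 7·7.459²]/21 = 69.4492
SE = √(s_p²·(1/15+1/8)) = 3.6484
t = (53.067−56.750)/3.6484 = -1.0096
df = 21
p-value (one-sided, H₁ greater) = 0.83790
At α=0.05: p ≥ α → fail to reject H₀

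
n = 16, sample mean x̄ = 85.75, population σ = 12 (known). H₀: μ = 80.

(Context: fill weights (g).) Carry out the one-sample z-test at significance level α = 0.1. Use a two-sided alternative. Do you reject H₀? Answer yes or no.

SE = σ/√n = 12/√16 = 3.0000
z = (x̄−μ₀)/SE = (85.75−80)/3.0000 = 1.9167
p-value (two-sided) = 0.05528
At α=0.1: p < α → reject H₀

reject H₀: yes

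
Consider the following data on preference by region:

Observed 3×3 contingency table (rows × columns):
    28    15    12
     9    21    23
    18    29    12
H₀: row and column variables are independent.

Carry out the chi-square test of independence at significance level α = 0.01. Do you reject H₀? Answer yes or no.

Row totals [55, 53, 59], col totals [55, 65, 47], n=167
χ² = (28−18.11)²/18.11 + (15−21.41)²/21.41 + (12−15.48)²/15.48 + (9−17.46)²/17.46 + (21−20.63)²/20.63 + (23−14.92)²/14.92 + (18−19.43)²/19.43 + (29−22.96)²/22.96 + (12−16.60)²/16.60 = 19.5476
df = 4
p-value (upper-tail) = 0.00061
At α=0.01: p < α → reject H₀

reject H₀: yes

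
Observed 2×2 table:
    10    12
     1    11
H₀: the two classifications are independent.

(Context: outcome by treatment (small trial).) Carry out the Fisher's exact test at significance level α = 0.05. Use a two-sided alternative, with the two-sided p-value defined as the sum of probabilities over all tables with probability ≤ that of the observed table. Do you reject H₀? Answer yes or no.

reject H₀: no

Margins: r₁=22, r₂=12, c₁=11, c₂=23, n=34
p_obs = C(22,10)·C(12,1)/C(34,11); sum pmf over tables with pmf ≤ p_obs
p-value (two-sided) = 0.05269
At α=0.05: p ≥ α → fail to reject H₀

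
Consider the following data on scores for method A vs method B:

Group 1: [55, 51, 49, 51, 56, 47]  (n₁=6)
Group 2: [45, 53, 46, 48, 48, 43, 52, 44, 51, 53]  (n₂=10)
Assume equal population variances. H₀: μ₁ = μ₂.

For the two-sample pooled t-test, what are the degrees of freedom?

df = n₁ + n₂ − 2 = 6 + 10 − 2 = 14

degrees of freedom = 14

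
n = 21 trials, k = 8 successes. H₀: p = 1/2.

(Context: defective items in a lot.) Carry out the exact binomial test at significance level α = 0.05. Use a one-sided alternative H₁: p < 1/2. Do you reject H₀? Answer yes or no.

Exact binomial: n=21, k=8, p₀=1/2=0.5000
P(X≤8) from Σ C(n,i)·p₀^i·(1−p₀)^(n−i)
p-value (one-sided, H₁ less) = 0.19166
At α=0.05: p ≥ α → fail to reject H₀

reject H₀: no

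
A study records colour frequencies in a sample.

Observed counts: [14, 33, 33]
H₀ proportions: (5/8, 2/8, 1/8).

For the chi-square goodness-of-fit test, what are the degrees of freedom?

degrees of freedom = 2

df = k − 1 = 3 − 1 = 2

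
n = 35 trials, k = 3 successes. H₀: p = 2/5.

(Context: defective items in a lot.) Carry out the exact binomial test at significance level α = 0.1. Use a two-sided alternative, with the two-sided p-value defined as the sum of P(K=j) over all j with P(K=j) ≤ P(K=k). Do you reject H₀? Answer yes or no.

Exact binomial: n=35, k=3, p₀=2/5=0.4000
P(X=j) = C(n,j)·p₀^j·(1−p₀)^(n−j); p = Σ P(X=j) over j with P(X=j) ≤ P(X=3)
p-value (two-sided) = 0.00008
At α=0.1: p < α → reject H₀

reject H₀: yes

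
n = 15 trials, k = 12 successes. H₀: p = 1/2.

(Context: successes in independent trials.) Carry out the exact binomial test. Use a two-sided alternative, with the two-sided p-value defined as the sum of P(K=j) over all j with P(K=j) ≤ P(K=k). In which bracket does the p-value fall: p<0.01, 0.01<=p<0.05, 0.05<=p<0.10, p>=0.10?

p-value bracket: 0.01<=p<0.05

Exact binomial: n=15, k=12, p₀=1/2=0.5000
P(X=j) = C(n,j)·p₀^j·(1−p₀)^(n−j); p = Σ P(X=j) over j with P(X=j) ≤ P(X=12)
p-value (two-sided) = 0.03516
→ bracket: 0.01<=p<0.05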